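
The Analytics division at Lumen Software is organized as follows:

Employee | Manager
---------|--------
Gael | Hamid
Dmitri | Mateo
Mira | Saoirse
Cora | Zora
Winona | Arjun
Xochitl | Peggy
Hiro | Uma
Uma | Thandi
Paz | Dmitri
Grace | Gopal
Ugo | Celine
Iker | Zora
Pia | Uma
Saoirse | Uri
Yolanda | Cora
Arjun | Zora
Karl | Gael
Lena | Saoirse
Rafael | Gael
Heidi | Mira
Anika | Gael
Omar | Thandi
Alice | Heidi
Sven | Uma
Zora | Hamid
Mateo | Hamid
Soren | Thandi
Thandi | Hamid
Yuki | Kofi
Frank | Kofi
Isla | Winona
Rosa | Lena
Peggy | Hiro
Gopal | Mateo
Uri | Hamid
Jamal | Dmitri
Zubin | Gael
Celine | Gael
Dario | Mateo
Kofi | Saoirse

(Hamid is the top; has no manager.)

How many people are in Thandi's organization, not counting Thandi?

8

Thandi directly manages Uma, Soren, Omar. Under Uma: Hiro, Peggy, Xochitl, Sven, Pia (5). Soren has no reports. Omar has no reports. So Thandi's organization is 3 direct reports plus everyone under them: 6 + 1 + 1 = 8.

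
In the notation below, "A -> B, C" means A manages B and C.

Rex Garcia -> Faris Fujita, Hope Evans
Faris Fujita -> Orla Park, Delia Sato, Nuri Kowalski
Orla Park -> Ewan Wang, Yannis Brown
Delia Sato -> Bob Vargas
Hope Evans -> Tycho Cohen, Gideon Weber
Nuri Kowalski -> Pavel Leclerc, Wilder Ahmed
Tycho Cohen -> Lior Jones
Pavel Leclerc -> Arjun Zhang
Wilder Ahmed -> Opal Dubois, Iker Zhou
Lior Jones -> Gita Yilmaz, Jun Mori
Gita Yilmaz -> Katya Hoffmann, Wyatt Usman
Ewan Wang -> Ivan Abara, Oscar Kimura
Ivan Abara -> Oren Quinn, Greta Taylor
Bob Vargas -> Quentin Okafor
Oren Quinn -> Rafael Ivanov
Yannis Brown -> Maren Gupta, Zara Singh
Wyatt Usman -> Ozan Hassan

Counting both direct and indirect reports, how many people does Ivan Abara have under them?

3

Ivan Abara directly manages Oren Quinn, Greta Taylor. Under Oren Quinn: Rafael Ivanov (1). Greta Taylor has no reports. So Ivan Abara's organization is 2 direct reports plus everyone under them: 2 + 1 = 3.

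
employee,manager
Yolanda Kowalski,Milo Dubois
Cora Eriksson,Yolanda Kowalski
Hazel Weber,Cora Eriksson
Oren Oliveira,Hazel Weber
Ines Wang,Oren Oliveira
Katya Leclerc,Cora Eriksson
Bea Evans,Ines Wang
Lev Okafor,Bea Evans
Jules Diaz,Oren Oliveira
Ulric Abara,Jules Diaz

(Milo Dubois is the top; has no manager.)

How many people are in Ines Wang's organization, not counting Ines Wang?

Ines Wang directly manages Bea Evans. Under Bea Evans: Lev Okafor (1). That's 2 in total.

2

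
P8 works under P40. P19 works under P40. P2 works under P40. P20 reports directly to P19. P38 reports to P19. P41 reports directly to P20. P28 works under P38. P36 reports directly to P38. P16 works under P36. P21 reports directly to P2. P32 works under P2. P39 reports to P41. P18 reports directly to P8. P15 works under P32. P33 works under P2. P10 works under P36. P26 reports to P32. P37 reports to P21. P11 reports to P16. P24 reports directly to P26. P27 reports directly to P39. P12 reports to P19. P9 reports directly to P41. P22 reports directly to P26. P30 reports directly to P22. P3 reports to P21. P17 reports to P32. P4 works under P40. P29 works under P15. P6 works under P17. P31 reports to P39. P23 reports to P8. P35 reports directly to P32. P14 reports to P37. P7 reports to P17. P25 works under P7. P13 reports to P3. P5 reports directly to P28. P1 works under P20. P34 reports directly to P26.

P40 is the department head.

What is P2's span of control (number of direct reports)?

3

P2 directly manages P21, P32, P33. That is 3 direct reports.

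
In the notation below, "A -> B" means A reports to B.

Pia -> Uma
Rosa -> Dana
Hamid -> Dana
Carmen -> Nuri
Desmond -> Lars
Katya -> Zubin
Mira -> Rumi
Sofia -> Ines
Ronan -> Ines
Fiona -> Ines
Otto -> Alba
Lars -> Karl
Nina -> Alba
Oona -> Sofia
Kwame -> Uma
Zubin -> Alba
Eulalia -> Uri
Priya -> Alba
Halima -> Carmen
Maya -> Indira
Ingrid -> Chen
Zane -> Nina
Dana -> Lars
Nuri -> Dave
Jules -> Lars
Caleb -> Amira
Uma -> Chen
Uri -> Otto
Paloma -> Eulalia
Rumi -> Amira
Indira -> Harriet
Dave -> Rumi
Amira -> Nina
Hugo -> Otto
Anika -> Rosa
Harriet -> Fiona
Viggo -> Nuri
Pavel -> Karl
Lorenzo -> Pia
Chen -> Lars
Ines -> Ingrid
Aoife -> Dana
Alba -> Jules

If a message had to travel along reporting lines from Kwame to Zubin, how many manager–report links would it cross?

6

Kwame is 3 levels below Lars, and Zubin is 3 levels below Lars (their lowest common manager). The shortest path runs up from Kwame to Lars and back down to Zubin: 3 + 3 = 6 links.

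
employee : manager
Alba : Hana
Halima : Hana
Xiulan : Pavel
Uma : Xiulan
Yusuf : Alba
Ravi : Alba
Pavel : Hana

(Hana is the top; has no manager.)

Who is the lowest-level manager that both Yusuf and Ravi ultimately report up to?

Alba

Yusuf's chain of managers is Alba, Hana. Ravi's chain of managers is Alba, Hana. The first manager that appears in both chains is Alba.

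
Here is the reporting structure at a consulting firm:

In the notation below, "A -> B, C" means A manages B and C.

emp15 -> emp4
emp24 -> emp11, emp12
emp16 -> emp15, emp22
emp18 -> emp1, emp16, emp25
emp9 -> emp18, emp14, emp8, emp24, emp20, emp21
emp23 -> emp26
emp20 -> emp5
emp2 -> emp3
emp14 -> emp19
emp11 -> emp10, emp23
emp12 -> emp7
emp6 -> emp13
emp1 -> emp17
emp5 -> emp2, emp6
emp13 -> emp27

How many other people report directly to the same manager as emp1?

emp1 reports to emp18. emp18's other direct reports are emp16, emp25 — 2 peers.

2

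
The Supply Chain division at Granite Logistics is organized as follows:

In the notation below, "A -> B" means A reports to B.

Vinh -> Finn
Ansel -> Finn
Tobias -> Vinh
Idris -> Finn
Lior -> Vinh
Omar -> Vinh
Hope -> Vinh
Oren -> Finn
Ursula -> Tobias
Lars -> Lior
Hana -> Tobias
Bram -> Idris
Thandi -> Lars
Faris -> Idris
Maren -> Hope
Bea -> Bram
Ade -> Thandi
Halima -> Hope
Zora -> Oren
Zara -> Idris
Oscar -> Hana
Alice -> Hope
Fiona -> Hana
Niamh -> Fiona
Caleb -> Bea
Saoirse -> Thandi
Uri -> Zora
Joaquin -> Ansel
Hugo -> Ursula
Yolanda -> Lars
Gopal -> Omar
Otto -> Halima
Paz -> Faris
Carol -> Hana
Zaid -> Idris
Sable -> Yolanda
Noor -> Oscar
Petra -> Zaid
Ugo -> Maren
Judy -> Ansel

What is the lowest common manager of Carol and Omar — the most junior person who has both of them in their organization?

Carol's chain of managers is Hana, Tobias, Vinh, Finn. Omar's chain of managers is Vinh, Finn. The first manager that appears in both chains is Vinh.

Vinh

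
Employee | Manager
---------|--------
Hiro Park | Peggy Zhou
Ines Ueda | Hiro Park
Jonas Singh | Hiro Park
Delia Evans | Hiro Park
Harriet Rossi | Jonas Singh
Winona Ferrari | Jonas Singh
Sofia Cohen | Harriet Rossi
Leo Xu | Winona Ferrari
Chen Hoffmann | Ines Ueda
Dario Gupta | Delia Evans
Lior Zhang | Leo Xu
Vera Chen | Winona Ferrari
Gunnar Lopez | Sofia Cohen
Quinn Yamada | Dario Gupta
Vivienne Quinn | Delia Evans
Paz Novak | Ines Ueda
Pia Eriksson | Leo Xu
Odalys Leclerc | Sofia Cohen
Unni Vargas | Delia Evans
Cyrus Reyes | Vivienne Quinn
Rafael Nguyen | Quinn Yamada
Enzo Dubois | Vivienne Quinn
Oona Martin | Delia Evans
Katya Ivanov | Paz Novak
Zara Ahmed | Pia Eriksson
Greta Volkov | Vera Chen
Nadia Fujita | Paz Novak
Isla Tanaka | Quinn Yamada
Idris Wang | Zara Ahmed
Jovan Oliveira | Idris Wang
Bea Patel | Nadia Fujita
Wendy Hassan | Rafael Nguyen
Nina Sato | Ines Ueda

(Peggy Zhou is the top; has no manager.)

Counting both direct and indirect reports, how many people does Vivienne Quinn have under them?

Vivienne Quinn directly manages Cyrus Reyes, Enzo Dubois. Cyrus Reyes has no reports. Enzo Dubois has no reports. So Vivienne Quinn's organization is 2 direct reports plus everyone under them: 1 + 1 = 2.

2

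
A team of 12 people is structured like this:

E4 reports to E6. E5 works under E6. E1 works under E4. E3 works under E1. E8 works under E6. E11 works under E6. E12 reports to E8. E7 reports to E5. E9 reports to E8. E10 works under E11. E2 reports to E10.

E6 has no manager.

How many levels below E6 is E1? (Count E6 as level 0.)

2

Chain from E1 up to E6: E1 → E4 → E6. That is 2 steps up, so E1 is 2 levels below E6.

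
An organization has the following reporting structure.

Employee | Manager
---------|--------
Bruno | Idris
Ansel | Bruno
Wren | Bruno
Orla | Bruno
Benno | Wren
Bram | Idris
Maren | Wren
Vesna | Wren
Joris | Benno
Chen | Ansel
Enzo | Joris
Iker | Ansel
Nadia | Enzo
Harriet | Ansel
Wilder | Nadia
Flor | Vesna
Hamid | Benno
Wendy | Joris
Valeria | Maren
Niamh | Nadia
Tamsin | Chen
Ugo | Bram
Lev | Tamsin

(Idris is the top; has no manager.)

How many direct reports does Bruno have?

Bruno directly manages Ansel, Wren, Orla. That is 3 direct reports.

3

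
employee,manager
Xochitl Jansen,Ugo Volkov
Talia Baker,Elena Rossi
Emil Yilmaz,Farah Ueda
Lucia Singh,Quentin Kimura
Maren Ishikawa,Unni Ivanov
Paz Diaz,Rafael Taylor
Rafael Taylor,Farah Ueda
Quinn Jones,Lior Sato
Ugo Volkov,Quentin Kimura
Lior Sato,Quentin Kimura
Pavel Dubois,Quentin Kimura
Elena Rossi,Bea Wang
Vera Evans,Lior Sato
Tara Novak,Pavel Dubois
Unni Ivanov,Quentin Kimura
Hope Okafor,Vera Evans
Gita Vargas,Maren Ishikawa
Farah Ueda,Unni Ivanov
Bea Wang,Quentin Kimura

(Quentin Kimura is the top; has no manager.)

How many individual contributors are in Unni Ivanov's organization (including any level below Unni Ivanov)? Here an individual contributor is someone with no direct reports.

3

The people in Unni Ivanov's organization with no one reporting to them are Gita Vargas, Emil Yilmaz, Paz Diaz. That is 3.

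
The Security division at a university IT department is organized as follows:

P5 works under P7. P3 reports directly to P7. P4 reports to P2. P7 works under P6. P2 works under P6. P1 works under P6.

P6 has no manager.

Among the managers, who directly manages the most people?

Direct-report counts: P6 has 3; P7 has 2; P2 has 1. The largest is 3, held by P6.

P6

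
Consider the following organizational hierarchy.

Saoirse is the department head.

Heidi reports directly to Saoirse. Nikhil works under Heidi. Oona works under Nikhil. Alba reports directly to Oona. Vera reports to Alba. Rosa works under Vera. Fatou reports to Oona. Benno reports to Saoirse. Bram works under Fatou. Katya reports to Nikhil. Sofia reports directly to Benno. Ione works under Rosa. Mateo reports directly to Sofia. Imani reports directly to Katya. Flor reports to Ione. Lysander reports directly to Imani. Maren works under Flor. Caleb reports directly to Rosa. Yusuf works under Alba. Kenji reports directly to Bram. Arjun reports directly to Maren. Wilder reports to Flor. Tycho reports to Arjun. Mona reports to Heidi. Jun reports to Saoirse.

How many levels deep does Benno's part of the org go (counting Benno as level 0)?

The longest chain under Benno runs Benno → Sofia → Mateo, which is 2 levels below Benno.

2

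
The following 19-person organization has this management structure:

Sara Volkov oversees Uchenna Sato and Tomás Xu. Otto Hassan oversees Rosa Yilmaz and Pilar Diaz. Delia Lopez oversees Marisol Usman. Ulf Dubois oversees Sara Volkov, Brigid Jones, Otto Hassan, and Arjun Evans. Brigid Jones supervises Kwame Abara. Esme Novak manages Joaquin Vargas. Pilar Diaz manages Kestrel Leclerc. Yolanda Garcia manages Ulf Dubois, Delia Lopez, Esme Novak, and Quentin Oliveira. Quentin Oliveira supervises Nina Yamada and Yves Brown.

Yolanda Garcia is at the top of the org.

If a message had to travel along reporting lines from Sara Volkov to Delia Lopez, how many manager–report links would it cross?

3

Sara Volkov is 2 levels below Yolanda Garcia, and Delia Lopez is 1 level below Yolanda Garcia (their lowest common manager). The shortest path runs up from Sara Volkov to Yolanda Garcia and back down to Delia Lopez: 2 + 1 = 3 links.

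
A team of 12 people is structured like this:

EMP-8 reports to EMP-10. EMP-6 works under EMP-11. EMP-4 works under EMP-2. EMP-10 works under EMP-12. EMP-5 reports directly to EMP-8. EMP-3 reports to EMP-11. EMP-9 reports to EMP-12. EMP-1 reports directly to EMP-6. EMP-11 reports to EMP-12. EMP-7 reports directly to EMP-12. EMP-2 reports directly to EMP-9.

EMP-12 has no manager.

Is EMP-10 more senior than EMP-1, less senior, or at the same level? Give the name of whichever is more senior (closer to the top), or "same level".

EMP-10

EMP-10 is 1 level below EMP-12; EMP-1 is 3. EMP-10 is higher.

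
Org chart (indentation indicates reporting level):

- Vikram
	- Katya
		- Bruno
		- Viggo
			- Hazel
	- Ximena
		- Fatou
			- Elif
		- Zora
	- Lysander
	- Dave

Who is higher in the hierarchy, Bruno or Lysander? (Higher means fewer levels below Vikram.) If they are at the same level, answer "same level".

Lysander

Bruno is 2 levels below Vikram; Lysander is 1. Lysander is higher.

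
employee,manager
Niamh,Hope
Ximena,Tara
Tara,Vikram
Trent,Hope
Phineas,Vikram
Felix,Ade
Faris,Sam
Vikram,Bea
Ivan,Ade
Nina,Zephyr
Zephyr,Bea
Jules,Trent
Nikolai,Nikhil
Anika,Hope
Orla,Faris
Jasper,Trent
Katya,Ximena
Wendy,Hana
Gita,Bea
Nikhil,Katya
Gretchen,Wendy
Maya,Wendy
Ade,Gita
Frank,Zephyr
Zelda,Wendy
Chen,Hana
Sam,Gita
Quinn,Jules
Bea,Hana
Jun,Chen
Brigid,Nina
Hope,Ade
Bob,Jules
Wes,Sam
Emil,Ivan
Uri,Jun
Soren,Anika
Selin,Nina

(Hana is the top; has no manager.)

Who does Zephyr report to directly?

Bea

Zephyr reports directly to Bea.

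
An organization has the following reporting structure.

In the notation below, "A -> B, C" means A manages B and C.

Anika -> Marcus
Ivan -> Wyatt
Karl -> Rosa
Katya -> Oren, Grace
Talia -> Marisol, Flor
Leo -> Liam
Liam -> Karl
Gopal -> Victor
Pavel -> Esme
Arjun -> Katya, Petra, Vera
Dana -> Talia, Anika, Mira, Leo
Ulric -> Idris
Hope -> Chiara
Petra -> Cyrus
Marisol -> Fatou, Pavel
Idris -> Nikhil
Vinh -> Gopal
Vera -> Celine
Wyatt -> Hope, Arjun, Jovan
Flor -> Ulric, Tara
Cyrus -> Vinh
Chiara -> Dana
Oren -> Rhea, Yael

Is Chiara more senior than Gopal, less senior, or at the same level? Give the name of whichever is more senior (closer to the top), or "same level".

Chiara

Chiara is 3 levels below Ivan; Gopal is 6. Chiara is higher.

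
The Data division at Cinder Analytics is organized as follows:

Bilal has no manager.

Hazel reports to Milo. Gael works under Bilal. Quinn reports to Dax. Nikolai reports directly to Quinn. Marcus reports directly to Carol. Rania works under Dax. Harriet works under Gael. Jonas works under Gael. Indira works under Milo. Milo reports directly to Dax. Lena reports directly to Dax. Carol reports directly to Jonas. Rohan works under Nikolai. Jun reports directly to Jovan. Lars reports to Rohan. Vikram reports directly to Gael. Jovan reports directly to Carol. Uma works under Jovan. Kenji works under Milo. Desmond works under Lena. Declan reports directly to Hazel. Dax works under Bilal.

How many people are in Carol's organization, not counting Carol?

Carol directly manages Jovan, Marcus. Under Jovan: Uma, Jun (2). Marcus has no reports. So Carol's organization is 2 direct reports plus everyone under them: 3 + 1 = 4.

4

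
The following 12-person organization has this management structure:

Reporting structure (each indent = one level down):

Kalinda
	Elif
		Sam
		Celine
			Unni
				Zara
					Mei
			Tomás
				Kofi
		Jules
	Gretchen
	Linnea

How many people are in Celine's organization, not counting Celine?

5

Celine directly manages Unni, Tomás. Under Unni: Zara, Mei (2). Under Tomás: Kofi (1). So Celine's organization is 2 direct reports plus everyone under them: 3 + 2 = 5.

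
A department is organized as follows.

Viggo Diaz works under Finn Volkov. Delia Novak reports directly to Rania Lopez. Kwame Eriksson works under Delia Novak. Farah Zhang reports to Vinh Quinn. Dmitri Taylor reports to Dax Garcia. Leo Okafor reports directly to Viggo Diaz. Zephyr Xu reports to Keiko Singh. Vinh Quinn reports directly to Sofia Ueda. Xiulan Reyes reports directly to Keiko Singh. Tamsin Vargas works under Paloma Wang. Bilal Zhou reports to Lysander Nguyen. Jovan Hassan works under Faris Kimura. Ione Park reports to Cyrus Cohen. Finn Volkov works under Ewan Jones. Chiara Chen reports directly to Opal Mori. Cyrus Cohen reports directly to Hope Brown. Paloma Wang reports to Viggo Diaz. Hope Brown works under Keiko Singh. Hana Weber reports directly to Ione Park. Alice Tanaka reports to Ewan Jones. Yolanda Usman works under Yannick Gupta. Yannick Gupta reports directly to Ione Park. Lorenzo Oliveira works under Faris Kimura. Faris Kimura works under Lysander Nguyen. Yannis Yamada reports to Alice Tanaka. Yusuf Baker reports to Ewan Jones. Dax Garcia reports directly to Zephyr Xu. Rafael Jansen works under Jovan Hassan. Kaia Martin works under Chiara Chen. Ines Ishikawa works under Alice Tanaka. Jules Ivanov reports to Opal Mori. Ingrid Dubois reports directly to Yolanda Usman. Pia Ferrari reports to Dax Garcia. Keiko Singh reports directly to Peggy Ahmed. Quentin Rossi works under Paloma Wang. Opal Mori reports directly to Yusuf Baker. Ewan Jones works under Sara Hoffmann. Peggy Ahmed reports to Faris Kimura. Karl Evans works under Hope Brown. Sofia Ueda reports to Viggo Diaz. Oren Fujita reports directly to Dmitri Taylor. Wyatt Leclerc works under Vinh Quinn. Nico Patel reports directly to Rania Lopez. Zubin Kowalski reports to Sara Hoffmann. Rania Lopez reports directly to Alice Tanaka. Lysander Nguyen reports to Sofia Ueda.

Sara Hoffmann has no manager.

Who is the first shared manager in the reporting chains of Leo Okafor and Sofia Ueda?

Viggo Diaz

Leo Okafor's chain of managers is Viggo Diaz, Finn Volkov, Ewan Jones, Sara Hoffmann. Sofia Ueda's chain of managers is Viggo Diaz, Finn Volkov, Ewan Jones, Sara Hoffmann. The first manager that appears in both chains is Viggo Diaz.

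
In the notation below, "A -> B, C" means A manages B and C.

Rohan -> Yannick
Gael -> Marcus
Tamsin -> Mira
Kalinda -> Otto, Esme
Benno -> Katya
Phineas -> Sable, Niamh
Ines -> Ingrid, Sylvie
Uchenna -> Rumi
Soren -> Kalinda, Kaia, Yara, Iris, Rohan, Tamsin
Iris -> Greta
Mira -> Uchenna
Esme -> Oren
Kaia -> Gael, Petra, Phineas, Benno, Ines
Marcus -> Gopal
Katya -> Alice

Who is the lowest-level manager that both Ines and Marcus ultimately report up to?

Ines's chain of managers is Kaia, Soren. Marcus's chain of managers is Gael, Kaia, Soren. The first manager that appears in both chains is Kaia.

Kaia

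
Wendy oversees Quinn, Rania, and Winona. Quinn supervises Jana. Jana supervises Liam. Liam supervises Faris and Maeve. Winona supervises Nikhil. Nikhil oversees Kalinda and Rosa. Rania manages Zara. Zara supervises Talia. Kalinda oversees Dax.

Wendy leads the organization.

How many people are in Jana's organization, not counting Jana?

3

Jana directly manages Liam. Under Liam: Maeve, Faris (2). That's 3 in total.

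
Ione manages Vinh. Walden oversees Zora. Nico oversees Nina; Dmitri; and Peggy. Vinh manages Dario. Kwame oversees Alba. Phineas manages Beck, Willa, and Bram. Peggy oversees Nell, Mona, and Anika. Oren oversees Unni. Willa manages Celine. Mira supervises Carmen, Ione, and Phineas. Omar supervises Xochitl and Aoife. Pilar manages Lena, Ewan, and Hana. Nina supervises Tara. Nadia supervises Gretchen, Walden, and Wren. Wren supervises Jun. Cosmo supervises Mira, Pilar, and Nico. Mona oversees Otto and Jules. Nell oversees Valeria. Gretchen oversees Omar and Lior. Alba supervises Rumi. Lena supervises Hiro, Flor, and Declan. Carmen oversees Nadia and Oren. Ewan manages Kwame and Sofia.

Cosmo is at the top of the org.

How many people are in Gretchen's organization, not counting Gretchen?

Gretchen directly manages Omar, Lior. Under Omar: Aoife, Xochitl (2). Lior has no reports. So Gretchen's organization is 2 direct reports plus everyone under them: 3 + 1 = 4.

4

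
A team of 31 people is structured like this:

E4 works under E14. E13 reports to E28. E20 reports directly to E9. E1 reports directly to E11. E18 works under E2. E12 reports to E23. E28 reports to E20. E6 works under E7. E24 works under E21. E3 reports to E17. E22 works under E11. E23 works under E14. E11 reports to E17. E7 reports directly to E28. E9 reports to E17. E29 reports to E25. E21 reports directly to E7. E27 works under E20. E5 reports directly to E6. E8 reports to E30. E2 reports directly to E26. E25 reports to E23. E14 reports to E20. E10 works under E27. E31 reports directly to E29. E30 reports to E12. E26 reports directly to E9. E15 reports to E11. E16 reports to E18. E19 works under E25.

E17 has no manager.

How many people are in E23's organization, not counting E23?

7

E23 directly manages E12, E25. Under E12: E30, E8 (2). Under E25: E29, E31, E19 (3). So E23's organization is 2 direct reports plus everyone under them: 3 + 4 = 7.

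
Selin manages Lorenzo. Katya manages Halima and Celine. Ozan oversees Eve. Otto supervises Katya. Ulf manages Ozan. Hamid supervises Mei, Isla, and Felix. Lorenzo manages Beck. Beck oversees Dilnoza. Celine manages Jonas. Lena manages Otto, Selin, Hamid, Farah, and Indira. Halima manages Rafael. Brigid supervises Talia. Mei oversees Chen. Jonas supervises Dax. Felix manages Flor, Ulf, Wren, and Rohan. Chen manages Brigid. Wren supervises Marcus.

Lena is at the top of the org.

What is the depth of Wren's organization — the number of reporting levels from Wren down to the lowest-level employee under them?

1

The longest chain under Wren runs Wren → Marcus, which is 1 level below Wren.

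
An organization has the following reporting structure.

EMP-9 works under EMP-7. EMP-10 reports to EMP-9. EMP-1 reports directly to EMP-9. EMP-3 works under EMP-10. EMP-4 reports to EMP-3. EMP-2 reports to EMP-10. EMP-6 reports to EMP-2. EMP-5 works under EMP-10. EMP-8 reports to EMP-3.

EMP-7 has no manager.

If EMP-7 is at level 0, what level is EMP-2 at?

Chain from EMP-2 up to EMP-7: EMP-2 → EMP-10 → EMP-9 → EMP-7. That is 3 steps up, so EMP-2 is 3 levels below EMP-7.

3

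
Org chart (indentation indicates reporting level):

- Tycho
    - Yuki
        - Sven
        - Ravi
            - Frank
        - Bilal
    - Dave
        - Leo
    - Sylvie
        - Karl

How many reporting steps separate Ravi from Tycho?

Chain from Ravi up to Tycho: Ravi → Yuki → Tycho. That is 2 steps up, so Ravi is 2 levels below Tycho.

2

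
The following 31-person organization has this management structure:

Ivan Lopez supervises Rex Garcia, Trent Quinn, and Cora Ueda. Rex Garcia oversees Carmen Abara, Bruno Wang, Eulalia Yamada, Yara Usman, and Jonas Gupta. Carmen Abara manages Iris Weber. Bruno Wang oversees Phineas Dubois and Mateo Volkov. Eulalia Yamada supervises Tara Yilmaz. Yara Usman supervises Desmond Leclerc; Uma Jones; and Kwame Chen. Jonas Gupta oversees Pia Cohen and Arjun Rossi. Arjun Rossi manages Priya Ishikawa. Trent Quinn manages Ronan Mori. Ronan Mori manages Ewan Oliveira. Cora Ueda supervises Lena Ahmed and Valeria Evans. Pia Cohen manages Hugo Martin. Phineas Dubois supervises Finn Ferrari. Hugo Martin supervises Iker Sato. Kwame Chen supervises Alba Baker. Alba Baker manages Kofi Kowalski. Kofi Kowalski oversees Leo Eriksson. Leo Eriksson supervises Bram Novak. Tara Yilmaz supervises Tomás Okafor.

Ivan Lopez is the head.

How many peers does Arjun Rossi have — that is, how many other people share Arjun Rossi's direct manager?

1

Arjun Rossi reports to Jonas Gupta. Jonas Gupta's other direct reports are Pia Cohen — 1 peer.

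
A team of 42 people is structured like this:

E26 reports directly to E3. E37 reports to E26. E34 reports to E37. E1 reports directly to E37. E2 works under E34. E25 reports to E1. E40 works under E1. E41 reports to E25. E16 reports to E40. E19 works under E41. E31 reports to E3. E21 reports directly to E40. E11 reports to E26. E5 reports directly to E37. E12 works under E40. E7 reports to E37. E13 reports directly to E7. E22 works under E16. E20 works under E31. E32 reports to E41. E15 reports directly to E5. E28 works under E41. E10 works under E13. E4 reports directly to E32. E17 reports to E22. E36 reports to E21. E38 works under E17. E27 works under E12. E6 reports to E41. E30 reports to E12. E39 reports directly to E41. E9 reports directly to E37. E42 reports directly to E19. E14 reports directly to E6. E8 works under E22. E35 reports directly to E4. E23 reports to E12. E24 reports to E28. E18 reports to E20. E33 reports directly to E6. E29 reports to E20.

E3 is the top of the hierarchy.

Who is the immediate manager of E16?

E40

E16 reports directly to E40.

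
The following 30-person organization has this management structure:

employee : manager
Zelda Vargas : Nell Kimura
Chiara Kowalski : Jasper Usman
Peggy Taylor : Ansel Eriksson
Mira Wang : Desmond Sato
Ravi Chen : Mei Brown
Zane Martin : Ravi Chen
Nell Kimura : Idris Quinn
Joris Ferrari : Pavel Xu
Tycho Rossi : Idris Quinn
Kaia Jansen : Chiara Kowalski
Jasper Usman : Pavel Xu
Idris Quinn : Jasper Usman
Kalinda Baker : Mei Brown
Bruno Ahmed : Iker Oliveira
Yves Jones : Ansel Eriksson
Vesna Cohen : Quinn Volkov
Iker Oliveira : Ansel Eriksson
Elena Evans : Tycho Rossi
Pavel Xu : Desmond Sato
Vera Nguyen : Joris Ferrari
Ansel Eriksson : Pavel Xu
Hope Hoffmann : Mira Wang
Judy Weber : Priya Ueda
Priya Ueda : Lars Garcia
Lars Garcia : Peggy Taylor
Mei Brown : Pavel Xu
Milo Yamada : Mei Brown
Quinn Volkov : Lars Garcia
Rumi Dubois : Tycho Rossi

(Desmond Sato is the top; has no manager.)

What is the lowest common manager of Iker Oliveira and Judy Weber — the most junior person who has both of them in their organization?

Iker Oliveira's chain of managers is Ansel Eriksson, Pavel Xu, Desmond Sato. Judy Weber's chain of managers is Priya Ueda, Lars Garcia, Peggy Taylor, Ansel Eriksson, Pavel Xu, Desmond Sato. The first manager that appears in both chains is Ansel Eriksson.

Ansel Eriksson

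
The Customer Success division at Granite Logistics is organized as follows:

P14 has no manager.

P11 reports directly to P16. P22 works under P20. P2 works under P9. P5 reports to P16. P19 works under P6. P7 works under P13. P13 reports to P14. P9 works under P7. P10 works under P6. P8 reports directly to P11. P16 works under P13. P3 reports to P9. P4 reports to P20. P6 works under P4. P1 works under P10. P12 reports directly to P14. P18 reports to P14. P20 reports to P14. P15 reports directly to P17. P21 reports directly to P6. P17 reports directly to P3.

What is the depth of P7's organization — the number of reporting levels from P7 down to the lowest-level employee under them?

4

The longest chain under P7 runs P7 → P9 → P3 → P17 → P15, which is 4 levels below P7.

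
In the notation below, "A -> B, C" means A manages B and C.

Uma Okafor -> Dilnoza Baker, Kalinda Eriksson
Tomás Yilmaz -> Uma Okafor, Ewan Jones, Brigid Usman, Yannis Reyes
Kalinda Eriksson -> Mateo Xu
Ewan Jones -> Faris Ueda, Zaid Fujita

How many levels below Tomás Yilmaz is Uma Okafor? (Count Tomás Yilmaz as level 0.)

Chain from Uma Okafor up to Tomás Yilmaz: Uma Okafor → Tomás Yilmaz. That is 1 step up, so Uma Okafor is 1 level below Tomás Yilmaz.

1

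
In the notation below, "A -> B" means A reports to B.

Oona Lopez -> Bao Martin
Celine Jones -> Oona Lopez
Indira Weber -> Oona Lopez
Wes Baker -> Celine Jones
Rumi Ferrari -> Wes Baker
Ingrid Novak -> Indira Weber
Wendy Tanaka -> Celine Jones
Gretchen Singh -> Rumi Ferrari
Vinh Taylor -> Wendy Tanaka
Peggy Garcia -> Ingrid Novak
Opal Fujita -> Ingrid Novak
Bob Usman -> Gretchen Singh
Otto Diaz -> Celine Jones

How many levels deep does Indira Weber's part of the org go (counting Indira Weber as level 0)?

The longest chain under Indira Weber runs Indira Weber → Ingrid Novak → Opal Fujita, which is 2 levels below Indira Weber.

2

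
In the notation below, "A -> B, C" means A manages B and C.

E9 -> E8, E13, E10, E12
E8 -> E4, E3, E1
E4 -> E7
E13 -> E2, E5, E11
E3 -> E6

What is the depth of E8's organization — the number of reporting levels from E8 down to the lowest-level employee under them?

The longest chain under E8 runs E8 → E3 → E6, which is 2 levels below E8.

2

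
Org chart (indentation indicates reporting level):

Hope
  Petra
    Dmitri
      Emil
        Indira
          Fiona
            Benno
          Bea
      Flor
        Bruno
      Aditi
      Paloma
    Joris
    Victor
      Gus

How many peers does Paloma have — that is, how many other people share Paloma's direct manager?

3

Paloma reports to Dmitri. Dmitri's other direct reports are Emil, Flor, Aditi — 3 peers.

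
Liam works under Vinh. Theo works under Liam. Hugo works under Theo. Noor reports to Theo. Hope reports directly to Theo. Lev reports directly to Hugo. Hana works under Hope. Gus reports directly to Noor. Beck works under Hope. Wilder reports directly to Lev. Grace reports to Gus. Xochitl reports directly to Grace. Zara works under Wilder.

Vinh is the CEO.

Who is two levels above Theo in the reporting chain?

Vinh

Theo reports to Liam, and Liam reports to Vinh. So Theo's skip-level manager is Vinh.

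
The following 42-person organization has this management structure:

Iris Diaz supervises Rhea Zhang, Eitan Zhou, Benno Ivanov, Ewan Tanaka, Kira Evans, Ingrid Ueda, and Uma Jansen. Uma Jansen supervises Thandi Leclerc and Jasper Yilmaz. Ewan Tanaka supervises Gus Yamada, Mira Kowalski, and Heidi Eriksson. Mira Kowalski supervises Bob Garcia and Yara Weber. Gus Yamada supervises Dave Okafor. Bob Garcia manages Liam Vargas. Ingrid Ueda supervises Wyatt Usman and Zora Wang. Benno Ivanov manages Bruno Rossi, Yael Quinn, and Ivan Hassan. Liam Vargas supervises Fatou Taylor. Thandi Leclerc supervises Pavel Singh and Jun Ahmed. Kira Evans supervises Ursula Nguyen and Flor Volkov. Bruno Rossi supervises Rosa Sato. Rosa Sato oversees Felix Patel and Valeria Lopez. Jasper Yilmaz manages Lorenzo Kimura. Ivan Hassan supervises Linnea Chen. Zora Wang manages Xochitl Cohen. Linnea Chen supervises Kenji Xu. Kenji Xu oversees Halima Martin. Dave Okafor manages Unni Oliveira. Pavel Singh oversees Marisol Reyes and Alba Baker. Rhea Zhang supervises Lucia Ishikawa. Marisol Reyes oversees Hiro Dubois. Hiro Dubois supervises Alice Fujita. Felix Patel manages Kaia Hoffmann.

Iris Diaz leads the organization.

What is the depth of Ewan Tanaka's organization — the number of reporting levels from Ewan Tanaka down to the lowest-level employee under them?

4

The longest chain under Ewan Tanaka runs Ewan Tanaka → Mira Kowalski → Bob Garcia → Liam Vargas → Fatou Taylor, which is 4 levels below Ewan Tanaka.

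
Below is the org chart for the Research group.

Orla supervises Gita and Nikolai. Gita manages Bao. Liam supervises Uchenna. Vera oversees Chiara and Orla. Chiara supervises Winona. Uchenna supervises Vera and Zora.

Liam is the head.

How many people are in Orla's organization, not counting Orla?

Orla directly manages Gita, Nikolai. Under Gita: Bao (1). Nikolai has no reports. So Orla's organization is 2 direct reports plus everyone under them: 2 + 1 = 3.

3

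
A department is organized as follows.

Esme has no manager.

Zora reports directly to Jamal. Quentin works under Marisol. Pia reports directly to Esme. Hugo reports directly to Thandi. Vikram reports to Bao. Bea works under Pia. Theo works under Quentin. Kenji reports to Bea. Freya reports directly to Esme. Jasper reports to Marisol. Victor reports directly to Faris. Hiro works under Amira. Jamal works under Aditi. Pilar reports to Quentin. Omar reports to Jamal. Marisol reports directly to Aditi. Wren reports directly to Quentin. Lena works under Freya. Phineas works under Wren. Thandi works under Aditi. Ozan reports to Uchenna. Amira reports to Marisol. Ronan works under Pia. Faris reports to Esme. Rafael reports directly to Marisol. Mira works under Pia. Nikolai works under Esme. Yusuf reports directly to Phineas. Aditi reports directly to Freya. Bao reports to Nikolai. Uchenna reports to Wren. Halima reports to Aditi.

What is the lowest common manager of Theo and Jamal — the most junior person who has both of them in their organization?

Theo's chain of managers is Quentin, Marisol, Aditi, Freya, Esme. Jamal's chain of managers is Aditi, Freya, Esme. The first manager that appears in both chains is Aditi.

Aditi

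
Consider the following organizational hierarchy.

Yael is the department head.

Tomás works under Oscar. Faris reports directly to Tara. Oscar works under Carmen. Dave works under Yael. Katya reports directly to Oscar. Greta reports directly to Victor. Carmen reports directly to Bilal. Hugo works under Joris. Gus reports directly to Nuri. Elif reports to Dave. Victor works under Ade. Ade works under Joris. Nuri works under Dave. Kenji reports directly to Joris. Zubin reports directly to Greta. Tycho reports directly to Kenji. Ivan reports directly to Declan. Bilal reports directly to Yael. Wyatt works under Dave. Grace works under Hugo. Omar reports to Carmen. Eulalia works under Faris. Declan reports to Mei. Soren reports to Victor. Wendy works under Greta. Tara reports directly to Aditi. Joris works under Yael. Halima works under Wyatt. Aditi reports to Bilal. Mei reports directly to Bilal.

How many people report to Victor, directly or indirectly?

Victor directly manages Greta, Soren. Under Greta: Wendy, Zubin (2). Soren has no reports. So Victor's organization is 2 direct reports plus everyone under them: 3 + 1 = 4.

4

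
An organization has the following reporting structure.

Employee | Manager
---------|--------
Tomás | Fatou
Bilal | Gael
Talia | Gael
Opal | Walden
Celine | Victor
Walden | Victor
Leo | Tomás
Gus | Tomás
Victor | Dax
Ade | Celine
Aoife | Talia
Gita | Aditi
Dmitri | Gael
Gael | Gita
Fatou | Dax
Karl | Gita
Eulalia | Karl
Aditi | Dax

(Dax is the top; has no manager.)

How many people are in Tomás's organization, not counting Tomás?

2

Tomás directly manages Gus, Leo. Gus has no reports. Leo has no reports. So Tomás's organization is 2 direct reports plus everyone under them: 1 + 1 = 2.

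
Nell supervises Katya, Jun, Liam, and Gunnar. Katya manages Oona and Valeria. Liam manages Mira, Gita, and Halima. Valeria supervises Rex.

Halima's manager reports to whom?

Halima reports to Liam, and Liam reports to Nell. So Halima's skip-level manager is Nell.

Nell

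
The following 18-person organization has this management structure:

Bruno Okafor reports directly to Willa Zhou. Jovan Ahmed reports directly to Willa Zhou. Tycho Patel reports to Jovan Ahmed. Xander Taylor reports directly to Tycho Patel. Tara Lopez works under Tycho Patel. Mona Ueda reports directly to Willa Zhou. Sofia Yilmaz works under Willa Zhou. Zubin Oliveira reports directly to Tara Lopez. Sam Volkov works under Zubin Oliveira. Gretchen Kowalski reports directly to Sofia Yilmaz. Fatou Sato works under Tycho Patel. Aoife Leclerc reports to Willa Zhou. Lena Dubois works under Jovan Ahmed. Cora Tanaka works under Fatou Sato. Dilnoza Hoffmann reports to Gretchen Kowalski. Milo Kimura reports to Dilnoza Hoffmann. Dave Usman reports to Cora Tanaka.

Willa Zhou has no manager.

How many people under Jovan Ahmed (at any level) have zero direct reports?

The people in Jovan Ahmed's organization with no one reporting to them are Lena Dubois, Dave Usman, Sam Volkov, Xander Taylor. That is 4.

4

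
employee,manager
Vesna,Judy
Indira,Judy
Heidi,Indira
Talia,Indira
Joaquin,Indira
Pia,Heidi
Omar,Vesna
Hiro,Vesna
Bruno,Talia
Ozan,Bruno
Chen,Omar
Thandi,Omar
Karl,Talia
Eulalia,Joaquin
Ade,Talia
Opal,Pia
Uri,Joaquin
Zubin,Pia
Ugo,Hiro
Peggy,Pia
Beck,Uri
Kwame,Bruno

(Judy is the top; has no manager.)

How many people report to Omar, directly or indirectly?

2

Omar directly manages Chen, Thandi. Chen has no reports. Thandi has no reports. So Omar's organization is 2 direct reports plus everyone under them: 1 + 1 = 2.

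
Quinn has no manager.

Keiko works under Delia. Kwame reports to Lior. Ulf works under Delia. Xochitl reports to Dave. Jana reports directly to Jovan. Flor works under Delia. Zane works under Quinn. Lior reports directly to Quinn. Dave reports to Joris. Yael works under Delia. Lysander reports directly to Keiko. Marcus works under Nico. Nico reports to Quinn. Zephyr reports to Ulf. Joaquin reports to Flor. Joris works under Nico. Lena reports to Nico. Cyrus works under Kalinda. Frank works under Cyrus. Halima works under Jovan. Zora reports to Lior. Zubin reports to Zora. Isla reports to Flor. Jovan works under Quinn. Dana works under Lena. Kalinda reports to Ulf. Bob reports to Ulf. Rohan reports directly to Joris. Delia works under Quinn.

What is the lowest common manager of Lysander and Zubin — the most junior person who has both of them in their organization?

Lysander's chain of managers is Keiko, Delia, Quinn. Zubin's chain of managers is Zora, Lior, Quinn. The first manager that appears in both chains is Quinn.

Quinn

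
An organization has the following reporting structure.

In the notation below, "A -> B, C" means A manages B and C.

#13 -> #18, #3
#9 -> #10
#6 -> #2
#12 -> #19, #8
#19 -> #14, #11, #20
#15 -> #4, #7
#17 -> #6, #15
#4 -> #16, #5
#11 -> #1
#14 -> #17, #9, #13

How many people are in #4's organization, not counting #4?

2

#4 directly manages #16, #5. #16 has no reports. #5 has no reports. So #4's organization is 2 direct reports plus everyone under them: 1 + 1 = 2.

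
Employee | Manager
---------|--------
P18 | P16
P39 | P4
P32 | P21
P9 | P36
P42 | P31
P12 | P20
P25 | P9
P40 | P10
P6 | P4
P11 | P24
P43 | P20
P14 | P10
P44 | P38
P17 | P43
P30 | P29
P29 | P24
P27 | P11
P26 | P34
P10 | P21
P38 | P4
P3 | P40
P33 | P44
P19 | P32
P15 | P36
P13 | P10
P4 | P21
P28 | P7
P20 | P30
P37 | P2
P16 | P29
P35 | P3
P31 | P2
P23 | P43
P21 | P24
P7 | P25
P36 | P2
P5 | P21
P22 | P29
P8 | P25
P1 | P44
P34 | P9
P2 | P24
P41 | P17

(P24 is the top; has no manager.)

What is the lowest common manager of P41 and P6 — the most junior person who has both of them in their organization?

P24

P41's chain of managers is P17, P43, P20, P30, P29, P24. P6's chain of managers is P4, P21, P24. The first manager that appears in both chains is P24.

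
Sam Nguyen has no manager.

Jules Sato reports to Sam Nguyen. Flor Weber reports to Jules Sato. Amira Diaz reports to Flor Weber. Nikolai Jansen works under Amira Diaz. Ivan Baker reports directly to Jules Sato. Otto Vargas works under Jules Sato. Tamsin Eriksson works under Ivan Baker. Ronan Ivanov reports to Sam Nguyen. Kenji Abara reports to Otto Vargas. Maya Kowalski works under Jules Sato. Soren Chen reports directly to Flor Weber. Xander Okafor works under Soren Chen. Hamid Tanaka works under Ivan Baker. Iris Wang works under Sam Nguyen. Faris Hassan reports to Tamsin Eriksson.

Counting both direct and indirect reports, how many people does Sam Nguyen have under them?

15

Sam Nguyen directly manages Jules Sato, Ronan Ivanov, Iris Wang. Under Jules Sato: Maya Kowalski, Otto Vargas, Kenji Abara, Ivan Baker, Hamid Tanaka, Tamsin Eriksson, Faris Hassan, Flor Weber, Soren Chen, Xander Okafor, Amira Diaz, Nikolai Jansen (12). Ronan Ivanov has no reports. Iris Wang has no reports. So Sam Nguyen's organization is 3 direct reports plus everyone under them: 13 + 1 + 1 = 15.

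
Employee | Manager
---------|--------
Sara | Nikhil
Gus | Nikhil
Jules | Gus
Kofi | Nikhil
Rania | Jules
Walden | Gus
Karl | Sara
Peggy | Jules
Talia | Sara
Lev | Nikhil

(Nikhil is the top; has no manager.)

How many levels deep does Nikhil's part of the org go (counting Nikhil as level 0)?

3

The longest chain under Nikhil runs Nikhil → Gus → Jules → Peggy, which is 3 levels below Nikhil.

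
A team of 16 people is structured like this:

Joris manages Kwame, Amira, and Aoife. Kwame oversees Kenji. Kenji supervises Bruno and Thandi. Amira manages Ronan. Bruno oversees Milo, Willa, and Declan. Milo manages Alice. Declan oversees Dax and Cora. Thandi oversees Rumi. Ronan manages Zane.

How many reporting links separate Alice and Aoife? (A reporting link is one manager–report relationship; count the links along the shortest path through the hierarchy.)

6

Alice is 5 levels below Joris, and Aoife is 1 level below Joris (their lowest common manager). The shortest path runs up from Alice to Joris and back down to Aoife: 5 + 1 = 6 links.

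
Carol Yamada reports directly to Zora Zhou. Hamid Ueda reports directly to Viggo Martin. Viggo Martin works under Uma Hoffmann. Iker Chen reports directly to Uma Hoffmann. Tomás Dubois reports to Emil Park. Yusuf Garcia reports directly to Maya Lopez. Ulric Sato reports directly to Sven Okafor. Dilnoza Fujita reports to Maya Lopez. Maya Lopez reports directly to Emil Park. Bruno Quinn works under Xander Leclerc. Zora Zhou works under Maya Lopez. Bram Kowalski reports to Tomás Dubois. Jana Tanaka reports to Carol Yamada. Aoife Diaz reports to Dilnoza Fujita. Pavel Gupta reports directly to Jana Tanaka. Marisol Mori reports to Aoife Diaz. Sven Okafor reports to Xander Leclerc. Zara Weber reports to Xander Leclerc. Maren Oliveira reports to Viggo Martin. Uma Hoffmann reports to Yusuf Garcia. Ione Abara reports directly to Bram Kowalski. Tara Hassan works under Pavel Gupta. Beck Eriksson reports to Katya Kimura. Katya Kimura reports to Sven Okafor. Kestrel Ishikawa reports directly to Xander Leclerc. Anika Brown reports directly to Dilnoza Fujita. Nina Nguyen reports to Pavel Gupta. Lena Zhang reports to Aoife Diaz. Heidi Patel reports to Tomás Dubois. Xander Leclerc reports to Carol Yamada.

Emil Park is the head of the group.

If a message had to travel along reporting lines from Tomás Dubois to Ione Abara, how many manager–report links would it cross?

2

Ione Abara is in Tomás Dubois's organization: the chain from Ione Abara up to Tomás Dubois is Ione Abara → Bram Kowalski → Tomás Dubois, which is 2 links.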